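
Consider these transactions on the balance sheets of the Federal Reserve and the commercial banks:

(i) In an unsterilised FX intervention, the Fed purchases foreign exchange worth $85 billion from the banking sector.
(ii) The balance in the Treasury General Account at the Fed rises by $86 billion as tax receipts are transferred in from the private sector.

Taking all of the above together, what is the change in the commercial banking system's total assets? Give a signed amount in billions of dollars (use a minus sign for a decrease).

-$86 billion

FX purchase $85 billion: just an asset swap on bank balance sheets → 0.
Government account inflow $86 billion: bank balance sheets shrink → −$86B.
Net: 0 − 86 = -$86 billion.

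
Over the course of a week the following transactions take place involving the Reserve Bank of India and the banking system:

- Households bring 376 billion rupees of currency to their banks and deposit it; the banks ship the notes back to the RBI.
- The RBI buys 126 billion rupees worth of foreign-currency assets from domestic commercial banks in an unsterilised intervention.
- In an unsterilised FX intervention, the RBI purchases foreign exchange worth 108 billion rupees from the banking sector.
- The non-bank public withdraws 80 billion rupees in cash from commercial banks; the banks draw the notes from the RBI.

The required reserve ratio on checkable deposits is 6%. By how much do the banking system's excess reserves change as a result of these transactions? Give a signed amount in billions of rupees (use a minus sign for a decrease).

Currency deposit 376 billion rupees: reserves +376B, deposits +376B.
FX purchase 126 billion rupees: reserves +126B, deposits 0.
FX purchase 108 billion rupees: reserves +108B, deposits 0.
Currency withdrawal 80 billion rupees: reserves −80B, deposits −80B.
Totals: Δreserves = +530B, Δdeposits = +296B.
Δrequired reserves = 6% × +296B = +17.76B.
Δexcess reserves = Δreserves − Δrequired = +530B − (+17.76B) = +512.24 billion.

+512.24 billion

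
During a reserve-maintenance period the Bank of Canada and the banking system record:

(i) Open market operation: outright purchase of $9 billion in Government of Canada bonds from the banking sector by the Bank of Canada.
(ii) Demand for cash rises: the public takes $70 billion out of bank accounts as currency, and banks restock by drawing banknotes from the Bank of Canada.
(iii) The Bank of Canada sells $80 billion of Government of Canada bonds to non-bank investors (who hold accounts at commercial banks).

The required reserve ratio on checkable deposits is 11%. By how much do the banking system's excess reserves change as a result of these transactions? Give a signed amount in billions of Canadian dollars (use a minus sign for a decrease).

-$124.5 billion

OMO purchase (from banks) $9 billion: reserves +$9B, deposits 0.
Currency withdrawal $70 billion: reserves −$70B, deposits −$70B.
Asset sale (to non-banks) $80 billion: reserves −$80B, deposits −$80B.
Totals: Δreserves = −$141B, Δdeposits = −$150B.
Δrequired reserves = 11% × −$150B = −$16.5B.
Δexcess reserves = Δreserves − Δrequired = −$141B − (−$16.5B) = -$124.5 billion.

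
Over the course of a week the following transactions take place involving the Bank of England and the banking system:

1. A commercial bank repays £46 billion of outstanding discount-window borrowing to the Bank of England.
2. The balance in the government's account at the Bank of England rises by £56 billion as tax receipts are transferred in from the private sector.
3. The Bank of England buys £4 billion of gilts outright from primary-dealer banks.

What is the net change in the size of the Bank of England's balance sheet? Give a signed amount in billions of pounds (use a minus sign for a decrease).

-£42 billion

Bank of England balance sheet:
  Assets:      Securities +£4B, Loans to banks −£46B
  Liabilities: Bank reserves −£98B, Government deposits +£56B
Commercial banking system:
  Assets:      Reserves at CB −£98B, Securities −£4B
  Liabilities: Checkable deposits −£56B, Borrowings from CB −£46B
Change in total Bank of England assets = -£42 billion.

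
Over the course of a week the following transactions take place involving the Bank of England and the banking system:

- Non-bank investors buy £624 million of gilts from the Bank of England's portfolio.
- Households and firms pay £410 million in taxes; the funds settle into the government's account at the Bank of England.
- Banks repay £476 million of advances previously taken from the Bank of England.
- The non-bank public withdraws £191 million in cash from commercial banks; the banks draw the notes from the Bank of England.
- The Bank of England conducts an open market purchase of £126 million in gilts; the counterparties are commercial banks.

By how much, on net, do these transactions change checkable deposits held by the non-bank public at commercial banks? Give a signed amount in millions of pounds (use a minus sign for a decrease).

Bank of England balance sheet:
  Assets:      Securities −£498M, Loans to banks −£476M
  Liabilities: Bank reserves −£1575M, Currency in circulation +£191M, Government deposits +£410M
Commercial banking system:
  Assets:      Reserves at CB −£1575M, Securities −£126M
  Liabilities: Checkable deposits −£1225M, Borrowings from CB −£476M
So the change in checkable deposits held by the non-bank public at commercial banks is -£1225 million.

-£1225 million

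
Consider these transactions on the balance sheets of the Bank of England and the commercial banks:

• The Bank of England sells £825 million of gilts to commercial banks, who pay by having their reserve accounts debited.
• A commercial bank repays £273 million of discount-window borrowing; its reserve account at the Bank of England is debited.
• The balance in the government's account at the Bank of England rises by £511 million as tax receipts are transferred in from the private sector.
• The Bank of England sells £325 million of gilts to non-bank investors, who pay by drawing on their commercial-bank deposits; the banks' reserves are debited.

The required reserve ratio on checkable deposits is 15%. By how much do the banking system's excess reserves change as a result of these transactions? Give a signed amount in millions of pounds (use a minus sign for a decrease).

-£1808.6 million

OMO sale (to banks) £825 million: reserves −£825M, deposits 0.
Discount-window repayment £273 million: reserves −£273M, deposits 0.
Government account inflow £511 million: reserves −£511M, deposits −£511M.
Asset sale (to non-banks) £325 million: reserves −£325M, deposits −£325M.
Totals: Δreserves = −£1934M, Δdeposits = −£836M.
Δrequired reserves = 15% × −£836M = −£125.4M.
Δexcess reserves = Δreserves − Δrequired = −£1934M − (−£125.4M) = -£1808.6 million.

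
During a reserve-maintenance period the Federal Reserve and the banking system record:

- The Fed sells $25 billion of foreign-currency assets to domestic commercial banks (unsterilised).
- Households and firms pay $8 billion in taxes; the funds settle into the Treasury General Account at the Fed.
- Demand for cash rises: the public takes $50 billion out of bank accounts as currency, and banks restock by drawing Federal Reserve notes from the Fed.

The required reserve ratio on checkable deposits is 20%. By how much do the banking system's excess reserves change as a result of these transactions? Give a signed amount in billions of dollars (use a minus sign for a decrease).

-$71.4 billion

FX sale $25 billion: reserves −$25B, deposits 0.
Government account inflow $8 billion: reserves −$8B, deposits −$8B.
Currency withdrawal $50 billion: reserves −$50B, deposits −$50B.
Totals: Δreserves = −$83B, Δdeposits = −$58B.
Δrequired reserves = 20% × −$58B = −$11.6B.
Δexcess reserves = Δreserves − Δrequired = −$83B − (−$11.6B) = -$71.4 billion.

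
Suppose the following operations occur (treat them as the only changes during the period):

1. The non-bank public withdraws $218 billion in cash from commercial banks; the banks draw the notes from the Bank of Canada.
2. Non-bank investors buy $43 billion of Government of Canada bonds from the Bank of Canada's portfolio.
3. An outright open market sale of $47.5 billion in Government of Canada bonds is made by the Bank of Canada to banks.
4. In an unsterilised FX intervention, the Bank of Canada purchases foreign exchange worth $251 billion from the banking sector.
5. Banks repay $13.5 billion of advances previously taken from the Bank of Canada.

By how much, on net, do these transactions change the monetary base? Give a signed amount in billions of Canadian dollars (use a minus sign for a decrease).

+$147 billion

Currency withdrawal $218 billion: just a shift between currency and reserves — both are base money → 0.
Asset sale (to non-banks) $43 billion: Bank of Canada balance sheet contracts → −$43B.
OMO sale (to banks) $47.5 billion: Bank of Canada balance sheet contracts → −$47.5B.
FX purchase $251 billion: Bank of Canada balance sheet expands → +$251B.
Discount-window repayment $13.5 billion: Bank of Canada balance sheet contracts → −$13.5B.
Net: 0 − 43 − 47.5 + 251 − 13.5 = +$147 billion.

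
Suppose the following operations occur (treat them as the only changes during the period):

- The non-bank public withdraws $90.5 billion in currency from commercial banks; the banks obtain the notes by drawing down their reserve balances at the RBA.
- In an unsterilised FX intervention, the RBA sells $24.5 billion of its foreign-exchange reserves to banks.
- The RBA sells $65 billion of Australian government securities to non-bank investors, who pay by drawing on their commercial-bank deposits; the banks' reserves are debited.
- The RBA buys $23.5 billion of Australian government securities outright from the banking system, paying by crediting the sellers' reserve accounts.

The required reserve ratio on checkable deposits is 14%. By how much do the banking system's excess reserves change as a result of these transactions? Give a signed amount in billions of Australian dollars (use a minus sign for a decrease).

Currency withdrawal $90.5 billion: reserves −$90.5B, deposits −$90.5B.
FX sale $24.5 billion: reserves −$24.5B, deposits 0.
Asset sale (to non-banks) $65 billion: reserves −$65B, deposits −$65B.
OMO purchase (from banks) $23.5 billion: reserves +$23.5B, deposits 0.
Totals: Δreserves = −$156.5B, Δdeposits = −$155.5B.
Δrequired reserves = 14% × −$155.5B = −$21.77B.
Δexcess reserves = Δreserves − Δrequired = −$156.5B − (−$21.77B) = -$134.73 billion.

-$134.73 billion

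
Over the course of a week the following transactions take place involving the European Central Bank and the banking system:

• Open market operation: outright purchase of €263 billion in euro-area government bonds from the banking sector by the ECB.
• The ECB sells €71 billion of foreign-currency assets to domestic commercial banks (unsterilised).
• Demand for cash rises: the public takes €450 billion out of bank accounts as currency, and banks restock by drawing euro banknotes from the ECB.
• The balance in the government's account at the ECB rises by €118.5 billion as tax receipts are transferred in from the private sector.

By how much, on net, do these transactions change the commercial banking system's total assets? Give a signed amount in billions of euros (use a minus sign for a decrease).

-€568.5 billion

ECB balance sheet:
  Assets:      Securities +€263B, Foreign assets −€71B
  Liabilities: Bank reserves −€376.5B, Currency in circulation +€450B, Government deposits +€118.5B
Commercial banking system:
  Assets:      Reserves at CB −€376.5B, Securities −€263B, Foreign assets +€71B
  Liabilities: Checkable deposits −€568.5B
Change in total bank assets = -€568.5 billion.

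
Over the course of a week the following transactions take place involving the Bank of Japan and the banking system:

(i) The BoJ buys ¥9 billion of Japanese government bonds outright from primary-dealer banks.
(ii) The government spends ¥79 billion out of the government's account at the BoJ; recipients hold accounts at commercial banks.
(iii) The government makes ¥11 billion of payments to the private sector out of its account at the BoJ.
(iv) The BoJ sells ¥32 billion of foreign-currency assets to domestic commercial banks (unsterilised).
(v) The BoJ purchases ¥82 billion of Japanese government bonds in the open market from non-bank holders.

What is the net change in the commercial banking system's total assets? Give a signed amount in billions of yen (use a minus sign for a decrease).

+¥172 billion

BoJ balance sheet:
  Assets:      Securities +¥91B, Foreign assets −¥32B
  Liabilities: Bank reserves +¥149B, Government deposits −¥90B
Commercial banking system:
  Assets:      Reserves at CB +¥149B, Securities −¥9B, Foreign assets +¥32B
  Liabilities: Checkable deposits +¥172B
Change in total bank assets = +¥172 billion.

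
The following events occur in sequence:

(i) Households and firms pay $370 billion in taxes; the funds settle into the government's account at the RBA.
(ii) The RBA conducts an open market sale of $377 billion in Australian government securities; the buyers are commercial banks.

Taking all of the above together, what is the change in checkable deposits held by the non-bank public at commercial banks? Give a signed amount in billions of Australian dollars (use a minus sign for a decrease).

RBA balance sheet:
  Assets:      Securities −$377B
  Liabilities: Bank reserves −$747B, Government deposits +$370B
Commercial banking system:
  Assets:      Reserves at CB −$747B, Securities +$377B
  Liabilities: Checkable deposits −$370B
So the change in checkable deposits held by the non-bank public at commercial banks is -$370 billion.

-$370 billion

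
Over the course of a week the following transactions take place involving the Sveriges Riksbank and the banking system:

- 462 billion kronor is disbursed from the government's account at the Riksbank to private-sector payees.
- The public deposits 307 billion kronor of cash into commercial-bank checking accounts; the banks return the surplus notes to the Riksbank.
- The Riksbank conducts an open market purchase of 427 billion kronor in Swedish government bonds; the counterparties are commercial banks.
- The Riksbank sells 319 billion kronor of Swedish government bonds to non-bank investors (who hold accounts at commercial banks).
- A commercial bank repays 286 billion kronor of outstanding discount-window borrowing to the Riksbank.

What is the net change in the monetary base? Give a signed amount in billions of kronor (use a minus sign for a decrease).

+284 billion

Riksbank balance sheet:
  Assets:      Securities +108B, Loans to banks −286B
  Liabilities: Bank reserves +591B, Currency in circulation −307B, Government deposits −462B
Commercial banking system:
  Assets:      Reserves at CB +591B, Securities −427B
  Liabilities: Checkable deposits +450B, Borrowings from CB −286B
Monetary base = currency + reserves: −307B + (+591B) = +284 billion.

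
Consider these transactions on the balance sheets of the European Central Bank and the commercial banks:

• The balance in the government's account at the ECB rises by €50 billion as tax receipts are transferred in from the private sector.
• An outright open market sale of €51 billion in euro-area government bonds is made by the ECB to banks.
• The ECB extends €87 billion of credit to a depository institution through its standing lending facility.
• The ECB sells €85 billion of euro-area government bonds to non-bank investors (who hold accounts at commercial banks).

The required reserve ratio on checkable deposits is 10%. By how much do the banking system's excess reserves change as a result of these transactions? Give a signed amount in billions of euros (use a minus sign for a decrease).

Government account inflow €50 billion: reserves −€50B, deposits −€50B.
OMO sale (to banks) €51 billion: reserves −€51B, deposits 0.
Discount-window loan €87 billion: reserves +€87B, deposits 0.
Asset sale (to non-banks) €85 billion: reserves −€85B, deposits −€85B.
Totals: Δreserves = −€99B, Δdeposits = −€135B.
Δrequired reserves = 10% × −€135B = −€13.5B.
Δexcess reserves = Δreserves − Δrequired = −€99B − (−€13.5B) = -€85.5 billion.

-€85.5 billion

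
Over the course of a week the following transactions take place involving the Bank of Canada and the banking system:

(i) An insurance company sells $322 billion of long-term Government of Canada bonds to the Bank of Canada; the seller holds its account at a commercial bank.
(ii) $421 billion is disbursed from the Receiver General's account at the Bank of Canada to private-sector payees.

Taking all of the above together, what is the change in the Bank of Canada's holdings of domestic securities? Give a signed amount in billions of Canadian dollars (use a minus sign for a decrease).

Bank of Canada balance sheet:
  Assets:      Securities +$322B
  Liabilities: Bank reserves +$743B, Government deposits −$421B
Commercial banking system:
  Assets:      Reserves at CB +$743B
  Liabilities: Checkable deposits +$743B
So the change in the Bank of Canada's holdings of domestic securities is +$322 billion.

+$322 billion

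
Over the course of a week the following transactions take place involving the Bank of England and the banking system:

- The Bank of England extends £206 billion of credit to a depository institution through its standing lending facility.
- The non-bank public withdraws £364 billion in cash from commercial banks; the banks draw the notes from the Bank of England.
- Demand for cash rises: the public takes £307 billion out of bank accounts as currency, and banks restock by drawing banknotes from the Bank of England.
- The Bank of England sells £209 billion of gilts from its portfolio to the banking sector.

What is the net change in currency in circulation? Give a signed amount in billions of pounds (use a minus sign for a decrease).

+£671 billion

Bank of England balance sheet:
  Assets:      Securities −£209B, Loans to banks +£206B
  Liabilities: Bank reserves −£674B, Currency in circulation +£671B
Commercial banking system:
  Assets:      Reserves at CB −£674B, Securities +£209B
  Liabilities: Checkable deposits −£671B, Borrowings from CB +£206B
So the change in currency in circulation is +£671 billion.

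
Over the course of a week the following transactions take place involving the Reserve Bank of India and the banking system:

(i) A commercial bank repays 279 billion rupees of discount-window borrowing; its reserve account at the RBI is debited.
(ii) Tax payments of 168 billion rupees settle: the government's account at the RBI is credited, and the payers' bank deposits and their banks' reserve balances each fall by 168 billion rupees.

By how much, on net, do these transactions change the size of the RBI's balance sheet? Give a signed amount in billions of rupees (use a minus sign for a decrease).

-279 billion

RBI balance sheet:
  Assets:      Loans to banks −279B
  Liabilities: Bank reserves −447B, Government deposits +168B
Commercial banking system:
  Assets:      Reserves at CB −447B
  Liabilities: Checkable deposits −168B, Borrowings from CB −279B
Change in total RBI assets = -279 billion.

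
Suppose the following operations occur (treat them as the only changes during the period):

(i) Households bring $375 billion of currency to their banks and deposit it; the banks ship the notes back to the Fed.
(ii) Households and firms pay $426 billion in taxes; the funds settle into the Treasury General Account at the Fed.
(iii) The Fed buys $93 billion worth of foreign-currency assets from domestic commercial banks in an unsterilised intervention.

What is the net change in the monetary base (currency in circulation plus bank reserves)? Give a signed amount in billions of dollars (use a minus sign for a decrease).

-$333 billion

Currency deposit $375 billion: just a shift between currency and reserves — both are base money → 0.
Government account inflow $426 billion: reserves shift to a non-base liability → −$426B.
FX purchase $93 billion: Fed balance sheet expands → +$93B.
Net: 0 − 426 + 93 = -$333 billion.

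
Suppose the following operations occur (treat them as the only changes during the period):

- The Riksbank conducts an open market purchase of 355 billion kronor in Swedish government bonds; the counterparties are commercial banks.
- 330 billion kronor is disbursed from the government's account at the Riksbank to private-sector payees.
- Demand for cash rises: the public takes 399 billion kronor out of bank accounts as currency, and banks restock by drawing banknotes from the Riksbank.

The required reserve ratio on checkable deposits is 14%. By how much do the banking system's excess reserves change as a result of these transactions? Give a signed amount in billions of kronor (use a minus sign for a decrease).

+295.66 billion

OMO purchase (from banks) 355 billion kronor: reserves +355B, deposits 0.
Government spending 330 billion kronor: reserves +330B, deposits +330B.
Currency withdrawal 399 billion kronor: reserves −399B, deposits −399B.
Totals: Δreserves = +286B, Δdeposits = −69B.
Δrequired reserves = 14% × −69B = −9.66B.
Δexcess reserves = Δreserves − Δrequired = +286B − (−9.66B) = +295.66 billion.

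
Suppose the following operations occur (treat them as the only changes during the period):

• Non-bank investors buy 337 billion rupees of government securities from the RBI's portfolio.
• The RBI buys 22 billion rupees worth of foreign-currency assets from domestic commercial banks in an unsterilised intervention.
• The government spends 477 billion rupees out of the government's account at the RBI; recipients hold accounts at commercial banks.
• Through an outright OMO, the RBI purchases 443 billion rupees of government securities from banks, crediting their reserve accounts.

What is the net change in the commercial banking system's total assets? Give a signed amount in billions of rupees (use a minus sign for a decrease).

+140 billion

RBI balance sheet:
  Assets:      Securities +106B, Foreign assets +22B
  Liabilities: Bank reserves +605B, Government deposits −477B
Commercial banking system:
  Assets:      Reserves at CB +605B, Securities −443B, Foreign assets −22B
  Liabilities: Checkable deposits +140B
Change in total bank assets = +140 billion.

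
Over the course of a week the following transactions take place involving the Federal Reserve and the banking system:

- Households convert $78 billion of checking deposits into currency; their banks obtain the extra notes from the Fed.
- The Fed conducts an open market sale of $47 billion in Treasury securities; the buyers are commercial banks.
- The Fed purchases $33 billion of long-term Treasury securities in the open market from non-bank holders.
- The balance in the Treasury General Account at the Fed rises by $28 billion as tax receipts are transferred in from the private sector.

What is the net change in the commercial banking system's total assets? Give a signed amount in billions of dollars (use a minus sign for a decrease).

-$73 billion

Fed balance sheet:
  Assets:      Securities −$14B
  Liabilities: Bank reserves −$120B, Currency in circulation +$78B, Government deposits +$28B
Commercial banking system:
  Assets:      Reserves at CB −$120B, Securities +$47B
  Liabilities: Checkable deposits −$73B
Change in total bank assets = -$73 billion.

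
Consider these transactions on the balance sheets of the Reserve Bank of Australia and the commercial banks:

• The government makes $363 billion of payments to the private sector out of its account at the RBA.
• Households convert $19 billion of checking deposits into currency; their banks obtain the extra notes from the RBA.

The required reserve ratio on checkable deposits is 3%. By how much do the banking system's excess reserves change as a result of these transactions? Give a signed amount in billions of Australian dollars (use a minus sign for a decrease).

+$333.68 billion

Government spending $363 billion: reserves +$363B, deposits +$363B.
Currency withdrawal $19 billion: reserves −$19B, deposits −$19B.
Totals: Δreserves = +$344B, Δdeposits = +$344B.
Δrequired reserves = 3% × +$344B = +$10.32B.
Δexcess reserves = Δreserves − Δrequired = +$344B − (+$10.32B) = +$333.68 billion.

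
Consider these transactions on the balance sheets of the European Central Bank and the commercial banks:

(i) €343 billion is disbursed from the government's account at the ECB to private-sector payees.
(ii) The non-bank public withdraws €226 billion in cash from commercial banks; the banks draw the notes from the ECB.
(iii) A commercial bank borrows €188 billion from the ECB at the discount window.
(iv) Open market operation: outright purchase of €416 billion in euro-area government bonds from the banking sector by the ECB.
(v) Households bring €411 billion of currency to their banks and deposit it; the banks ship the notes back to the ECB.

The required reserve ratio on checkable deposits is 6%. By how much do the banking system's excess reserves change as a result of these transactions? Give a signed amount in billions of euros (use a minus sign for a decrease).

Government spending €343 billion: reserves +€343B, deposits +€343B.
Currency withdrawal €226 billion: reserves −€226B, deposits −€226B.
Discount-window loan €188 billion: reserves +€188B, deposits 0.
OMO purchase (from banks) €416 billion: reserves +€416B, deposits 0.
Currency deposit €411 billion: reserves +€411B, deposits +€411B.
Totals: Δreserves = +€1132B, Δdeposits = +€528B.
Δrequired reserves = 6% × +€528B = +€31.68B.
Δexcess reserves = Δreserves − Δrequired = +€1132B − (+€31.68B) = +€1100.32 billion.

+€1100.32 billion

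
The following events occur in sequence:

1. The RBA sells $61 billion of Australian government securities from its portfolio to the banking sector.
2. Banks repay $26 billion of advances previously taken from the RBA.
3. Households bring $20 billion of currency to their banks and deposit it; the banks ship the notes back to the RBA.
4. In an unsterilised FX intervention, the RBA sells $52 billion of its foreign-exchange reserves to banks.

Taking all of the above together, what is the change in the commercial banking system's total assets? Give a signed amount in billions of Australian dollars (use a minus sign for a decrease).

-$6 billion

RBA balance sheet:
  Assets:      Securities −$61B, Loans to banks −$26B, Foreign assets −$52B
  Liabilities: Bank reserves −$119B, Currency in circulation −$20B
Commercial banking system:
  Assets:      Reserves at CB −$119B, Securities +$61B, Foreign assets +$52B
  Liabilities: Checkable deposits +$20B, Borrowings from CB −$26B
Change in total bank assets = -$6 billion.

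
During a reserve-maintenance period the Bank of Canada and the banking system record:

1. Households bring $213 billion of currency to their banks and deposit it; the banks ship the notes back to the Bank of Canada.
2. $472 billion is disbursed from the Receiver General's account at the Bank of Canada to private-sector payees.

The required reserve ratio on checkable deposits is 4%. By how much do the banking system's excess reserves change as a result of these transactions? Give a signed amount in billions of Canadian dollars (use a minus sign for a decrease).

Currency deposit $213 billion: reserves +$213B, deposits +$213B.
Government spending $472 billion: reserves +$472B, deposits +$472B.
Totals: Δreserves = +$685B, Δdeposits = +$685B.
Δrequired reserves = 4% × +$685B = +$27.4B.
Δexcess reserves = Δreserves − Δrequired = +$685B − (+$27.4B) = +$657.6 billion.

+$657.6 billion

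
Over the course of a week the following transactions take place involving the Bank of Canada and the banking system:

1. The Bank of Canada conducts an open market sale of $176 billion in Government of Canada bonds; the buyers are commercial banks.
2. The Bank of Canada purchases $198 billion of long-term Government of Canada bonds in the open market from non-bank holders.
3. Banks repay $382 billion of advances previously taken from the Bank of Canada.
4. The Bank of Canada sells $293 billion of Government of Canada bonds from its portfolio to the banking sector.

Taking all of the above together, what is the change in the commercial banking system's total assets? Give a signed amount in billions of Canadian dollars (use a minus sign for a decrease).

-$184 billion

OMO sale (to banks) $176 billion: just an asset swap on bank balance sheets → 0.
Asset purchase (from non-banks) $198 billion: bank balance sheets expand → +$198B.
Discount-window repayment $382 billion: bank balance sheets shrink → −$382B.
OMO sale (to banks) $293 billion: just an asset swap on bank balance sheets → 0.
Net: 0 + 198 − 382 + 0 = -$184 billion.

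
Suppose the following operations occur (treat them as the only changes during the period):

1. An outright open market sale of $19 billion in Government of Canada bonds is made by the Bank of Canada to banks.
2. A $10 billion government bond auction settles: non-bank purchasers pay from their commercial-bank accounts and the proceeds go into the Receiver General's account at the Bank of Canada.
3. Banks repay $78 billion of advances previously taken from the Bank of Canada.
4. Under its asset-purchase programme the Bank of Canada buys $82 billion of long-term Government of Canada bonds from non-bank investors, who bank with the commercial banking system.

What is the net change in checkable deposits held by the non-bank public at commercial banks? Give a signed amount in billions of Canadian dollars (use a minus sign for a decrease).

+$72 billion

Bank of Canada balance sheet:
  Assets:      Securities +$63B, Loans to banks −$78B
  Liabilities: Bank reserves −$25B, Government deposits +$10B
Commercial banking system:
  Assets:      Reserves at CB −$25B, Securities +$19B
  Liabilities: Checkable deposits +$72B, Borrowings from CB −$78B
So the change in checkable deposits held by the non-bank public at commercial banks is +$72 billion.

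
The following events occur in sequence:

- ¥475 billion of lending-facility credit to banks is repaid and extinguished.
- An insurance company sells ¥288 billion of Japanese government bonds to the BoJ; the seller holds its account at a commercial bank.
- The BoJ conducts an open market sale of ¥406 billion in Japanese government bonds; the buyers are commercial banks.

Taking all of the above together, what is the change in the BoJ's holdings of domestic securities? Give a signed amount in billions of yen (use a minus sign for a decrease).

BoJ balance sheet:
  Assets:      Securities −¥118B, Loans to banks −¥475B
  Liabilities: Bank reserves −¥593B
Commercial banking system:
  Assets:      Reserves at CB −¥593B, Securities +¥406B
  Liabilities: Checkable deposits +¥288B, Borrowings from CB −¥475B
So the change in the BoJ's holdings of domestic securities is -¥118 billion.

-¥118 billion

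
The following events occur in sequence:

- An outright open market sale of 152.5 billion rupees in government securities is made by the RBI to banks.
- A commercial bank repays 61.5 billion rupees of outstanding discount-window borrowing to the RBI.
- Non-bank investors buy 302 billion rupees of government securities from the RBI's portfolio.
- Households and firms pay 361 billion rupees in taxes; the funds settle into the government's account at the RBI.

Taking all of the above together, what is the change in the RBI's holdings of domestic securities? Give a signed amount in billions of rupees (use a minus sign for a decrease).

RBI balance sheet:
  Assets:      Securities −454.5B, Loans to banks −61.5B
  Liabilities: Bank reserves −877B, Government deposits +361B
So the change in the RBI's holdings of domestic securities is -454.5 billion.

-454.5 billion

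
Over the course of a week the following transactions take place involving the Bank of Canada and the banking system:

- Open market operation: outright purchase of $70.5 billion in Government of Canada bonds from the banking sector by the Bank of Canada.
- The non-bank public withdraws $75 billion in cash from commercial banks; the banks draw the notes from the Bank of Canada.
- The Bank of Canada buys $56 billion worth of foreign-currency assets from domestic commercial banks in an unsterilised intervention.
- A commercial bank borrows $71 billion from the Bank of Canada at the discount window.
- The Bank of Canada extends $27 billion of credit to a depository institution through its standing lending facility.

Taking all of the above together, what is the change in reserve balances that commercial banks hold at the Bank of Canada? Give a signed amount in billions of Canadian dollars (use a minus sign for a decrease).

+$149.5 billion

Bank of Canada balance sheet:
  Assets:      Securities +$70.5B, Loans to banks +$98B, Foreign assets +$56B
  Liabilities: Bank reserves +$149.5B, Currency in circulation +$75B
So the change in reserve balances that commercial banks hold at the Bank of Canada is +$149.5 billion.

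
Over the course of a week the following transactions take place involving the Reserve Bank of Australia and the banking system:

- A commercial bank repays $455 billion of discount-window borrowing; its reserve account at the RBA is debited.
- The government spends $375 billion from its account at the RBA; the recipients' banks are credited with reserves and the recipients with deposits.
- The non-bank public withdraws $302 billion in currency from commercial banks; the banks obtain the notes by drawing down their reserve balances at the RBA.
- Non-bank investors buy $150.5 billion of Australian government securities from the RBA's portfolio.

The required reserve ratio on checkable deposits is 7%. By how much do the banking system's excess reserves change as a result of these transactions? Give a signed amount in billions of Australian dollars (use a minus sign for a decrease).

Discount-window repayment $455 billion: reserves −$455B, deposits 0.
Government spending $375 billion: reserves +$375B, deposits +$375B.
Currency withdrawal $302 billion: reserves −$302B, deposits −$302B.
Asset sale (to non-banks) $150.5 billion: reserves −$150.5B, deposits −$150.5B.
Totals: Δreserves = −$532.5B, Δdeposits = −$77.5B.
Δrequired reserves = 7% × −$77.5B = −$5.425B.
Δexcess reserves = Δreserves − Δrequired = −$532.5B − (−$5.425B) = -$527.075 billion.

-$527.075 billion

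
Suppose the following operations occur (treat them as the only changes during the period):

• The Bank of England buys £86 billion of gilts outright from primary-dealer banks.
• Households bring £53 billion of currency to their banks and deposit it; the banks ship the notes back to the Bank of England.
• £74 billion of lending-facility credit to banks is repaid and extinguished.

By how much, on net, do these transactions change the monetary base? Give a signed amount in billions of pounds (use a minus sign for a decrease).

OMO purchase (from banks) £86 billion: Bank of England balance sheet expands → +£86B.
Currency deposit £53 billion: just a shift between currency and reserves — both are base money → 0.
Discount-window repayment £74 billion: Bank of England balance sheet contracts → −£74B.
Net: 86 + 0 − 74 = +£12 billion.

+£12 billion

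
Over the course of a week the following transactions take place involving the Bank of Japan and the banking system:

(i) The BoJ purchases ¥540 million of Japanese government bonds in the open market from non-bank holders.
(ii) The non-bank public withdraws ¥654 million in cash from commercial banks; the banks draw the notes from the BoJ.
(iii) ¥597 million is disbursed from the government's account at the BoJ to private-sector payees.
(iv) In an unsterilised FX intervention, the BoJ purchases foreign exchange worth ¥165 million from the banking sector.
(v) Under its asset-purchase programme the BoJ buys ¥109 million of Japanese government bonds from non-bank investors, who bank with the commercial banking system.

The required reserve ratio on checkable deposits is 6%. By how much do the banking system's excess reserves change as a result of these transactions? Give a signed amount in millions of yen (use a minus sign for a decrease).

Asset purchase (from non-banks) ¥540 million: reserves +¥540M, deposits +¥540M.
Currency withdrawal ¥654 million: reserves −¥654M, deposits −¥654M.
Government spending ¥597 million: reserves +¥597M, deposits +¥597M.
FX purchase ¥165 million: reserves +¥165M, deposits 0.
Asset purchase (from non-banks) ¥109 million: reserves +¥109M, deposits +¥109M.
Totals: Δreserves = +¥757M, Δdeposits = +¥592M.
Δrequired reserves = 6% × +¥592M = +¥35.52M.
Δexcess reserves = Δreserves − Δrequired = +¥757M − (+¥35.52M) = +¥721.48 million.

+¥721.48 million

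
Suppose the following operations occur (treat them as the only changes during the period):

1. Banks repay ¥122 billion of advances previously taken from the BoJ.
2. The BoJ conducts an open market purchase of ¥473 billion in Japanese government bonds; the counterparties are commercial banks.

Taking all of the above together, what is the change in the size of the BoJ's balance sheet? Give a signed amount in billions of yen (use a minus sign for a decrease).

Discount-window repayment ¥122 billion: a BoJ asset is shed → −¥122B.
OMO purchase (from banks) ¥473 billion: a BoJ asset is acquired → +¥473B.
Net: −122 + 473 = +¥351 billion.

+¥351 billion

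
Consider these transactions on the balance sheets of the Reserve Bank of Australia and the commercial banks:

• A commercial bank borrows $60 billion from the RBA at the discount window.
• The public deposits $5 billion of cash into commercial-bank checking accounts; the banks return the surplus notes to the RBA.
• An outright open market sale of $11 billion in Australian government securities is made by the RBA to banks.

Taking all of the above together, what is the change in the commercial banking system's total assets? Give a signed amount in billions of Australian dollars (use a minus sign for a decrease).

RBA balance sheet:
  Assets:      Securities −$11B, Loans to banks +$60B
  Liabilities: Bank reserves +$54B, Currency in circulation −$5B
Commercial banking system:
  Assets:      Reserves at CB +$54B, Securities +$11B
  Liabilities: Checkable deposits +$5B, Borrowings from CB +$60B
Change in total bank assets = +$65 billion.

+$65 billion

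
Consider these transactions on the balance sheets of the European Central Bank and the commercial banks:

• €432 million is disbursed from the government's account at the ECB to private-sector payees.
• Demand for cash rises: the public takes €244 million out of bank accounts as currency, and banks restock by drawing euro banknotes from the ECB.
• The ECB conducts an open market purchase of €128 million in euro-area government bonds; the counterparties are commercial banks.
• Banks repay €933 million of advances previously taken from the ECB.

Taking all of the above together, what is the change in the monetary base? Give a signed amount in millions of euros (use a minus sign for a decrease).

ECB balance sheet:
  Assets:      Securities +€128M, Loans to banks −€933M
  Liabilities: Bank reserves −€617M, Currency in circulation +€244M, Government deposits −€432M
Commercial banking system:
  Assets:      Reserves at CB −€617M, Securities −€128M
  Liabilities: Checkable deposits +€188M, Borrowings from CB −€933M
Monetary base = currency + reserves: +€244M + (−€617M) = -€373 million.

-€373 million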